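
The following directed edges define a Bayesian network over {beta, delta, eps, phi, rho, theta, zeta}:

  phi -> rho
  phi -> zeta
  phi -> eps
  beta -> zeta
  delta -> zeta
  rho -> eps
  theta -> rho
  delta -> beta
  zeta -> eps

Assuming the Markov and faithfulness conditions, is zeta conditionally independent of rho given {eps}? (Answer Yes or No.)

No — zeta and rho are not d-separated given {eps}.

We examine all 4 paths between zeta and rho:
Path 1: zeta ← phi → eps ← rho
  phi is a fork and phi is not conditioned on; eps is a collider and eps is conditioned on, which opens it — no node blocks this path, so it is active.
Path 2: zeta ← phi → rho
  phi is a fork and phi is not conditioned on — no node blocks this path, so it is active.
Path 3: zeta → eps ← phi → rho
  eps is a collider and eps is conditioned on, which opens it; phi is a fork and phi is not conditioned on — no node blocks this path, so it is active.
Path 4: zeta → eps ← rho
  eps is a collider and eps is conditioned on, which opens it — no node blocks this path, so it is active.
Because an active path exists, zeta and rho are not d-separated.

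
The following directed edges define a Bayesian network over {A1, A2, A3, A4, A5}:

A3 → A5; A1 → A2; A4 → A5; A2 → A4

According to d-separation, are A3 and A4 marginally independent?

Yes — A3 and A4 are d-separated given ∅.

Only one path connects A3 and A4:
Path 1: A3 → A5 ← A4
  A5 is a collider here and neither A5 nor any of its descendants is conditioned on, so the collider stays closed — the path is blocked at A5.
Since every path is blocked, d-separation holds.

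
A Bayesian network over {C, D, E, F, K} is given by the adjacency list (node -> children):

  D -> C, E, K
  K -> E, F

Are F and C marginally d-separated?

2 paths connect F and C; each must be blocked for d-separation to hold:
Path 1: F ← K ← D → C
  K is a chain and K is not conditioned on; D is a fork and D is not conditioned on — no node blocks this path, so it is active.
Path 2: F ← K → E ← D → C
  E is a collider here and neither E nor any of its descendants is conditioned on, so the collider stays closed — the path is blocked at E.
At least one path is unblocked, so d-separation fails.

No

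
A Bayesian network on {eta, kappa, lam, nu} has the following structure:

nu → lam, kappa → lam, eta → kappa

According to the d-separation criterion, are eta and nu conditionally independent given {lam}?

No

Only one path connects eta and nu:
  1. eta → kappa → lam ← nu — kappa:chain[open]; lam:collider[open] ⇒ active
Because an active path exists, eta and nu are not d-separated.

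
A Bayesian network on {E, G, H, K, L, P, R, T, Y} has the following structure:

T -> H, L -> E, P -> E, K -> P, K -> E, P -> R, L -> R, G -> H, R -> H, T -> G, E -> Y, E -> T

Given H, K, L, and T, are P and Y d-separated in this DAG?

No

There are 5 undirected paths between P and Y; checking each against the conditioning set {H, K, L, T}:
  1. P ← K → E → Y — K:fork[blocks]; E:chain[open] ⇒ blocked
  2. P → R → H ← G ← T ← E → Y — R:chain[open]; H:collider[open]; G:chain[open]; T:chain[blocks]; E:fork[open] ⇒ blocked
  3. P → R → H ← T ← E → Y — R:chain[open]; H:collider[open]; T:chain[blocks]; E:fork[open] ⇒ blocked
  4. P → R ← L → E → Y — R:collider[open]; L:fork[blocks]; E:chain[open] ⇒ blocked
  5. P → E → Y — E:chain[open] ⇒ active
Because an active path exists, P and Y are not d-separated.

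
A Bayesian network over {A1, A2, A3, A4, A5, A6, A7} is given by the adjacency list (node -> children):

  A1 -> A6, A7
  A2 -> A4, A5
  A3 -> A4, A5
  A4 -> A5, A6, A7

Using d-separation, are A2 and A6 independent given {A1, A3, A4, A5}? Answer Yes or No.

6 paths connect A2 and A6; each must be blocked for d-separation to hold:
  1. A2 → A4 → A6 — A4:chain[blocks] ⇒ blocked
  2. A2 → A4 → A7 ← A1 → A6 — A4:chain[blocks]; A7:collider[blocks]; A1:fork[blocks] ⇒ blocked
  3. A2 → A5 ← A3 → A4 → A6 — A5:collider[open]; A3:fork[blocks]; A4:chain[blocks] ⇒ blocked
  4. A2 → A5 ← A3 → A4 → A7 ← A1 → A6 — A5:collider[open]; A3:fork[blocks]; A4:chain[blocks]; A7:collider[blocks]; A1:fork[blocks] ⇒ blocked
  5. A2 → A5 ← A4 → A6 — A5:collider[open]; A4:fork[blocks] ⇒ blocked
  6. A2 → A5 ← A4 → A7 ← A1 → A6 — A5:collider[open]; A4:fork[blocks]; A7:collider[blocks]; A1:fork[blocks] ⇒ blocked
Since every path is blocked, d-separation holds.

Yes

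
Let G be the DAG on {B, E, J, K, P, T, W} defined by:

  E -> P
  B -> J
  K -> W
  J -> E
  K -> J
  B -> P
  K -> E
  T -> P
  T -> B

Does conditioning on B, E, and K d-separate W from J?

Yes — W and J are d-separated given {B, E, K}.

Enumerating the 4 paths from W to J and testing each for blocking by {B, E, K}:
  1. W ← K → J — K:fork[blocks] ⇒ blocked
  2. W ← K → E ← J — K:fork[blocks]; E:collider[open] ⇒ blocked
  3. W ← K → E → P ← B → J — K:fork[blocks]; E:chain[blocks]; P:collider[blocks]; B:fork[blocks] ⇒ blocked
  4. W ← K → E → P ← T → B → J — K:fork[blocks]; E:chain[blocks]; P:collider[blocks]; T:fork[open]; B:chain[blocks] ⇒ blocked
Since every path is blocked, d-separation holds.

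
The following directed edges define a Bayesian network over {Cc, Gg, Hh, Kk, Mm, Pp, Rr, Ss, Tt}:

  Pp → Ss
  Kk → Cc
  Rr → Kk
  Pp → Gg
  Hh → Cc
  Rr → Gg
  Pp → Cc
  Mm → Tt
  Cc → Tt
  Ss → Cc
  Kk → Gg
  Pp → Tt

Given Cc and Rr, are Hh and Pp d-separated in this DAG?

No

Enumerating the 5 paths from Hh to Pp and testing each for blocking by {Cc, Rr}:
  1. Hh → Cc ← Ss ← Pp — Cc:collider[open]; Ss:chain[open] ⇒ active
  2. Hh → Cc ← Pp — Cc:collider[open] ⇒ active
  3. Hh → Cc ← Kk → Gg ← Pp — Cc:collider[open]; Kk:fork[open]; Gg:collider[blocks] ⇒ blocked
  4. Hh → Cc ← Kk ← Rr → Gg ← Pp — Cc:collider[open]; Kk:chain[open]; Rr:fork[blocks]; Gg:collider[blocks] ⇒ blocked
  5. Hh → Cc → Tt ← Pp — Cc:chain[blocks]; Tt:collider[blocks] ⇒ blocked
Because an active path exists, Hh and Pp are not d-separated.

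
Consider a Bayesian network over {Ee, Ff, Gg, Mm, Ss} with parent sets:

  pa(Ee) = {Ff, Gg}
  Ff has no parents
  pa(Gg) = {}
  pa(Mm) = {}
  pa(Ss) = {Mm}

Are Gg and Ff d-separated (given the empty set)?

Yes — Gg and Ff are d-separated given ∅.

There is one path between Gg and Ff:
  1. Gg → Ee ← Ff — Ee:collider[blocks] ⇒ blocked
All paths are blocked; Gg ⊥ Ff | ∅ holds.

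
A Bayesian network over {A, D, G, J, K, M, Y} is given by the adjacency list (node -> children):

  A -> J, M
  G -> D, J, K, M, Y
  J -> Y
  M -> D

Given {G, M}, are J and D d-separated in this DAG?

6 paths connect J and D; each must be blocked for d-separation to hold:
Path 1: J → Y ← G → M → D
  Y is a collider here and neither Y nor any of its descendants is conditioned on, so the collider stays closed — the path is blocked at Y.
Path 2: J → Y ← G → D
  Y is a collider here and neither Y nor any of its descendants is conditioned on, so the collider stays closed — the path is blocked at Y.
Path 3: J ← G → M → D
  G is a fork here and G is conditioned on, so the path is blocked at G.
Path 4: J ← G → D
  G is a fork here and G is conditioned on, so the path is blocked at G.
Path 5: J ← A → M ← G → D
  G is a fork here and G is conditioned on, so the path is blocked at G.
Path 6: J ← A → M → D
  M is a chain here and M is conditioned on, so the path is blocked at M.
All paths are blocked; J ⊥ D | {G, M} holds.

Yes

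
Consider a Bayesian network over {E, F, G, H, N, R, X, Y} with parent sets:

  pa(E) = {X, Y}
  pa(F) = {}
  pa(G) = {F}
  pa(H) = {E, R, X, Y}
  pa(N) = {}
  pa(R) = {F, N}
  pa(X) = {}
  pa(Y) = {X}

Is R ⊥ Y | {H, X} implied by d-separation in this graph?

Enumerating the 5 paths from R to Y and testing each for blocking by {H, X}:
Path 1: R → H ← Y
  H is a collider and H is conditioned on, which opens it — no node blocks this path, so it is active.
Path 2: R → H ← X → Y
  X is a fork here and X is conditioned on, so the path is blocked at X.
Path 3: R → H ← X → E ← Y
  X is a fork here and X is conditioned on, so the path is blocked at X.
Path 4: R → H ← E ← Y
  H is a collider and H is conditioned on, which opens it; E is a chain and E is not conditioned on — no node blocks this path, so it is active.
Path 5: R → H ← E ← X → Y
  X is a fork here and X is conditioned on, so the path is blocked at X.
Because an active path exists, R and Y are not d-separated.

No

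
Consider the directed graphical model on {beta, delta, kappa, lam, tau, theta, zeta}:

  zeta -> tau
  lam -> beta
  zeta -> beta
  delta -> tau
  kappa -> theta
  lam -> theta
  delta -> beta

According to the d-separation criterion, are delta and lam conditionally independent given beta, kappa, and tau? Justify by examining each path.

No

We examine all 2 paths between delta and lam:
  1. delta → beta ← lam — beta:collider[open] ⇒ active
  2. delta → tau ← zeta → beta ← lam — tau:collider[open]; zeta:fork[open]; beta:collider[open] ⇒ active
Because an active path exists, delta and lam are not d-separated.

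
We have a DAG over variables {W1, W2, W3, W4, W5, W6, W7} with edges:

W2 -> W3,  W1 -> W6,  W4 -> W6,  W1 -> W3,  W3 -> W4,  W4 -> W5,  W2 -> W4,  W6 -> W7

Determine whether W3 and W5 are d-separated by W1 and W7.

No

We examine all 3 paths between W3 and W5:
  1. W3 ← W2 → W4 → W5 — W2:fork[open]; W4:chain[open] ⇒ active
  2. W3 → W4 → W5 — W4:chain[open] ⇒ active
  3. W3 ← W1 → W6 ← W4 → W5 — W1:fork[blocks]; W6:collider[open]; W4:fork[open] ⇒ blocked
Since the path W3 ← W2 → W4 → W5 is active, W3 and W5 are not d-separated given {W1, W7}.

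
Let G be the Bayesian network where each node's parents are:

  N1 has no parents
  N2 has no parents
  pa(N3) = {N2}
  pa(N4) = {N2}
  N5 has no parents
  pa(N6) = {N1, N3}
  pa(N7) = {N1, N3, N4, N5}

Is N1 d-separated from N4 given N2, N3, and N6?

There are 4 undirected paths between N1 and N4; checking each against the conditioning set {N2, N3, N6}:
  1. N1 → N6 ← N3 ← N2 → N4 — N6:collider[open]; N3:chain[blocks]; N2:fork[blocks] ⇒ blocked
  2. N1 → N6 ← N3 → N7 ← N4 — N6:collider[open]; N3:fork[blocks]; N7:collider[blocks] ⇒ blocked
  3. N1 → N7 ← N4 — N7:collider[blocks] ⇒ blocked
  4. N1 → N7 ← N3 ← N2 → N4 — N7:collider[blocks]; N3:chain[blocks]; N2:fork[blocks] ⇒ blocked
All paths are blocked; N1 ⊥ N4 | {N2, N3, N6} holds.

Yes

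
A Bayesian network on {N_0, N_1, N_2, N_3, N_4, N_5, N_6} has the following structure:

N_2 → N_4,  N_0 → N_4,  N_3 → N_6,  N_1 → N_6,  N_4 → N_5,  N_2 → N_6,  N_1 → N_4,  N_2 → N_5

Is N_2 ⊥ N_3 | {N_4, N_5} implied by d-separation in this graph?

Yes — N_2 and N_3 are d-separated given {N_4, N_5}.

There are 3 undirected paths between N_2 and N_3; checking each against the conditioning set {N_4, N_5}:
Path 1: N_2 → N_6 ← N_3
  N_6 is a collider here and neither N_6 nor any of its descendants is conditioned on, so the collider stays closed — the path is blocked at N_6.
Path 2: N_2 → N_5 ← N_4 ← N_1 → N_6 ← N_3
  N_4 is a chain here and N_4 is conditioned on, so the path is blocked at N_4.
Path 3: N_2 → N_4 ← N_1 → N_6 ← N_3
  N_6 is a collider here and neither N_6 nor any of its descendants is conditioned on, so the collider stays closed — the path is blocked at N_6.
Since every path is blocked, d-separation holds.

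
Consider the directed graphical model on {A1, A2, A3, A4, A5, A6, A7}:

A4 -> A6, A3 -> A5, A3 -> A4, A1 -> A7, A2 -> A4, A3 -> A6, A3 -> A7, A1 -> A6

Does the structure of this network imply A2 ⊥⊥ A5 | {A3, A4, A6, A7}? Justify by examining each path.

Yes — A2 and A5 are d-separated given {A3, A4, A6, A7}.

3 paths connect A2 and A5; each must be blocked for d-separation to hold:
  1. A2 → A4 → A6 ← A1 → A7 ← A3 → A5 — A4:chain[blocks]; A6:collider[open]; A1:fork[open]; A7:collider[open]; A3:fork[blocks] ⇒ blocked
  2. A2 → A4 → A6 ← A3 → A5 — A4:chain[blocks]; A6:collider[open]; A3:fork[blocks] ⇒ blocked
  3. A2 → A4 ← A3 → A5 — A4:collider[open]; A3:fork[blocks] ⇒ blocked
Every path is blocked, so A2 and A5 are d-separated given {A3, A4, A6, A7}.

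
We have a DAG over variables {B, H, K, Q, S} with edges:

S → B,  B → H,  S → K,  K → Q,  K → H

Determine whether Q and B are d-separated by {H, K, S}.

Enumerating the 2 paths from Q to B and testing each for blocking by {H, K, S}:
Path 1: Q ← K ← S → B
  K is a chain here and K is conditioned on, so the path is blocked at K.
Path 2: Q ← K → H ← B
  K is a fork here and K is conditioned on, so the path is blocked at K.
Since every path is blocked, d-separation holds.

Yes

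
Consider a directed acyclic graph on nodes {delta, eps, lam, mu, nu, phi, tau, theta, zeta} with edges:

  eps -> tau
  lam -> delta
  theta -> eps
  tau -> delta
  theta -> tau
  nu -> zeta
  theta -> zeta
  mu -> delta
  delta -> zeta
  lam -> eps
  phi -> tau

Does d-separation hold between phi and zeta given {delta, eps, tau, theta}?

Yes

Enumerating the 6 paths from phi to zeta and testing each for blocking by {delta, eps, tau, theta}:
Path 1: phi → tau ← theta → eps ← lam → delta → zeta
  theta is a fork here and theta is conditioned on, so the path is blocked at theta.
Path 2: phi → tau ← theta → zeta
  theta is a fork here and theta is conditioned on, so the path is blocked at theta.
Path 3: phi → tau ← eps ← lam → delta → zeta
  eps is a chain here and eps is conditioned on, so the path is blocked at eps.
Path 4: phi → tau ← eps ← theta → zeta
  eps is a chain here and eps is conditioned on, so the path is blocked at eps.
Path 5: phi → tau → delta ← lam → eps ← theta → zeta
  tau is a chain here and tau is conditioned on, so the path is blocked at tau.
Path 6: phi → tau → delta → zeta
  tau is a chain here and tau is conditioned on, so the path is blocked at tau.
Since every path is blocked, d-separation holds.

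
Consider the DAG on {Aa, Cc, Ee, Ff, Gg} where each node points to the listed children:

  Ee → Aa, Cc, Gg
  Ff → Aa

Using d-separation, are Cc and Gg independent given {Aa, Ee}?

Only one path connects Cc and Gg:
  1. Cc ← Ee → Gg — Ee:fork[blocks] ⇒ blocked
All paths are blocked; Cc ⊥ Gg | {Aa, Ee} holds.

Yes — Cc and Gg are d-separated given {Aa, Ee}.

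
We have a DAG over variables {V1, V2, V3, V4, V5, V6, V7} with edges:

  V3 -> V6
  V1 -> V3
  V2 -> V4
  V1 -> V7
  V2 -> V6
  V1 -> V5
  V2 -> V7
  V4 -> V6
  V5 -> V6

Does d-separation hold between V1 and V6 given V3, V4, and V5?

Yes

Enumerating the 4 paths from V1 to V6 and testing each for blocking by {V3, V4, V5}:
Path 1: V1 → V5 → V6
  V5 is a chain here and V5 is conditioned on, so the path is blocked at V5.
Path 2: V1 → V3 → V6
  V3 is a chain here and V3 is conditioned on, so the path is blocked at V3.
Path 3: V1 → V7 ← V2 → V6
  V7 is a collider here and neither V7 nor any of its descendants is conditioned on, so the collider stays closed — the path is blocked at V7.
Path 4: V1 → V7 ← V2 → V4 → V6
  V7 is a collider here and neither V7 nor any of its descendants is conditioned on, so the collider stays closed — the path is blocked at V7.
All paths are blocked; V1 ⊥ V6 | {V3, V4, V5} holds.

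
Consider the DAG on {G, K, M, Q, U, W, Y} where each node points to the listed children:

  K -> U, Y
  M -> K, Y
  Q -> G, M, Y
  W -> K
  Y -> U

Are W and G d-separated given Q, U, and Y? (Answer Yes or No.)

Yes

We examine all 6 paths between W and G:
Path 1: W → K → U ← Y ← M ← Q → G
  Y is a chain here and Y is conditioned on, so the path is blocked at Y.
Path 2: W → K → U ← Y ← Q → G
  Y is a chain here and Y is conditioned on, so the path is blocked at Y.
Path 3: W → K ← M ← Q → G
  Q is a fork here and Q is conditioned on, so the path is blocked at Q.
Path 4: W → K ← M → Y ← Q → G
  Q is a fork here and Q is conditioned on, so the path is blocked at Q.
Path 5: W → K → Y ← M ← Q → G
  Q is a fork here and Q is conditioned on, so the path is blocked at Q.
Path 6: W → K → Y ← Q → G
  Q is a fork here and Q is conditioned on, so the path is blocked at Q.
Since every path is blocked, d-separation holds.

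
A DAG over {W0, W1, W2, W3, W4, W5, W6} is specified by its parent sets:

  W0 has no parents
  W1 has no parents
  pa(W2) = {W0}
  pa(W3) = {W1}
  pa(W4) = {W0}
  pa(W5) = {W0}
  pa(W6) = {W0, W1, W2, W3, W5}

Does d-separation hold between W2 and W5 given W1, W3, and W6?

We examine all 4 paths between W2 and W5:
  1. W2 ← W0 → W6 ← W5 — W0:fork[open]; W6:collider[open] ⇒ active
  2. W2 ← W0 → W5 — W0:fork[open] ⇒ active
  3. W2 → W6 ← W0 → W5 — W6:collider[open]; W0:fork[open] ⇒ active
  4. W2 → W6 ← W5 — W6:collider[open] ⇒ active
Since the path W2 ← W0 → W6 ← W5 is active, W2 and W5 are not d-separated given {W1, W3, W6}.

No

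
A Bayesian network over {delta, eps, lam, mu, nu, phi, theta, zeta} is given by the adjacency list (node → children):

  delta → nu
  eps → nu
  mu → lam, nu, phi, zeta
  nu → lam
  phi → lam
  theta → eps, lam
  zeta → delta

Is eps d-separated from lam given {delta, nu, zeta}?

Enumerating the 6 paths from eps to lam and testing each for blocking by {delta, nu, zeta}:
Path 1: eps ← theta → lam
  theta is a fork and theta is not conditioned on — no node blocks this path, so it is active.
Path 2: eps → nu ← delta ← zeta ← mu → phi → lam
  delta is a chain here and delta is conditioned on, so the path is blocked at delta.
Path 3: eps → nu ← delta ← zeta ← mu → lam
  delta is a chain here and delta is conditioned on, so the path is blocked at delta.
Path 4: eps → nu → lam
  nu is a chain here and nu is conditioned on, so the path is blocked at nu.
Path 5: eps → nu ← mu → phi → lam
  nu is a collider and nu is conditioned on, which opens it; mu is a fork and mu is not conditioned on; phi is a chain and phi is not conditioned on — no node blocks this path, so it is active.
Path 6: eps → nu ← mu → lam
  nu is a collider and nu is conditioned on, which opens it; mu is a fork and mu is not conditioned on — no node blocks this path, so it is active.
Since the path eps ← theta → lam is active, eps and lam are not d-separated given {delta, nu, zeta}.

No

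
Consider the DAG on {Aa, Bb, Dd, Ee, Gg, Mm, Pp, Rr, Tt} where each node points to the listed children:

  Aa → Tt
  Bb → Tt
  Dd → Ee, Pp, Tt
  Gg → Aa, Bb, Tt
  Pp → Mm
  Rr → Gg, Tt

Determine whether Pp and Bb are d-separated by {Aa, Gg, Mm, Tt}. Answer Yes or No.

Enumerating the 4 paths from Pp to Bb and testing each for blocking by {Aa, Gg, Mm, Tt}:
Path 1: Pp ← Dd → Tt ← Bb
  Dd is a fork and Dd is not conditioned on; Tt is a collider and Tt is conditioned on, which opens it — no node blocks this path, so it is active.
Path 2: Pp ← Dd → Tt ← Aa ← Gg → Bb
  Aa is a chain here and Aa is conditioned on, so the path is blocked at Aa.
Path 3: Pp ← Dd → Tt ← Gg → Bb
  Gg is a fork here and Gg is conditioned on, so the path is blocked at Gg.
Path 4: Pp ← Dd → Tt ← Rr → Gg → Bb
  Gg is a chain here and Gg is conditioned on, so the path is blocked at Gg.
Since the path Pp ← Dd → Tt ← Bb is active, Pp and Bb are not d-separated given {Aa, Gg, Mm, Tt}.

No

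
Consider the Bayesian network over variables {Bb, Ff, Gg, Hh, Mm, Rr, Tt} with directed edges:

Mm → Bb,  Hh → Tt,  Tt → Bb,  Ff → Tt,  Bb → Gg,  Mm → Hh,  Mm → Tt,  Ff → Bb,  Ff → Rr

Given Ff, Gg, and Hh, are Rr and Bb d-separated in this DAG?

Enumerating the 4 paths from Rr to Bb and testing each for blocking by {Ff, Gg, Hh}:
Path 1: Rr ← Ff → Tt ← Hh ← Mm → Bb
  Ff is a fork here and Ff is conditioned on, so the path is blocked at Ff.
Path 2: Rr ← Ff → Tt ← Mm → Bb
  Ff is a fork here and Ff is conditioned on, so the path is blocked at Ff.
Path 3: Rr ← Ff → Tt → Bb
  Ff is a fork here and Ff is conditioned on, so the path is blocked at Ff.
Path 4: Rr ← Ff → Bb
  Ff is a fork here and Ff is conditioned on, so the path is blocked at Ff.
Every path is blocked, so Rr and Bb are d-separated given {Ff, Gg, Hh}.

Yes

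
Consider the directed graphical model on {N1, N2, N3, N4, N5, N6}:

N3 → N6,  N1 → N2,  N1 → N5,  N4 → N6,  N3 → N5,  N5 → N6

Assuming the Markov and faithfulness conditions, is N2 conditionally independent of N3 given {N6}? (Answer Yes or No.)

No

There are 2 undirected paths between N2 and N3; checking each against the conditioning set {N6}:
Path 1: N2 ← N1 → N5 ← N3
  N1 is a fork and N1 is not conditioned on; N5 is a collider and its descendant N6 is conditioned on, which opens it — no node blocks this path, so it is active.
Path 2: N2 ← N1 → N5 → N6 ← N3
  N1 is a fork and N1 is not conditioned on; N5 is a chain and N5 is not conditioned on; N6 is a collider and N6 is conditioned on, which opens it — no node blocks this path, so it is active.
At least one path is unblocked, so d-separation fails.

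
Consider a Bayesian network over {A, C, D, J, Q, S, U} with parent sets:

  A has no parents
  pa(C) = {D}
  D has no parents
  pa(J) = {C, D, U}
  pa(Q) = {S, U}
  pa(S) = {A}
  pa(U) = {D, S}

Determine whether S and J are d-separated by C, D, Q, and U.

Yes

We examine all 6 paths between S and J:
Path 1: S → Q ← U ← D → C → J
  U is a chain here and U is conditioned on, so the path is blocked at U.
Path 2: S → Q ← U ← D → J
  U is a chain here and U is conditioned on, so the path is blocked at U.
Path 3: S → Q ← U → J
  U is a fork here and U is conditioned on, so the path is blocked at U.
Path 4: S → U ← D → C → J
  D is a fork here and D is conditioned on, so the path is blocked at D.
Path 5: S → U ← D → J
  D is a fork here and D is conditioned on, so the path is blocked at D.
Path 6: S → U → J
  U is a chain here and U is conditioned on, so the path is blocked at U.
Since every path is blocked, d-separation holds.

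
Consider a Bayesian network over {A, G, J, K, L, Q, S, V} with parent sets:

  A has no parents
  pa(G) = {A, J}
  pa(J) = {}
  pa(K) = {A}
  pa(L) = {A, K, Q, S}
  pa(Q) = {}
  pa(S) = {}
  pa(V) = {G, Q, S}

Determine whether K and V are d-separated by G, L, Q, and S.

Enumerating the 6 paths from K to V and testing each for blocking by {G, L, Q, S}:
Path 1: K ← A → G → V
  G is a chain here and G is conditioned on, so the path is blocked at G.
Path 2: K ← A → L ← S → V
  S is a fork here and S is conditioned on, so the path is blocked at S.
Path 3: K ← A → L ← Q → V
  Q is a fork here and Q is conditioned on, so the path is blocked at Q.
Path 4: K → L ← S → V
  S is a fork here and S is conditioned on, so the path is blocked at S.
Path 5: K → L ← Q → V
  Q is a fork here and Q is conditioned on, so the path is blocked at Q.
Path 6: K → L ← A → G → V
  G is a chain here and G is conditioned on, so the path is blocked at G.
Since every path is blocked, d-separation holds.

Yes — K and V are d-separated given {G, L, Q, S}.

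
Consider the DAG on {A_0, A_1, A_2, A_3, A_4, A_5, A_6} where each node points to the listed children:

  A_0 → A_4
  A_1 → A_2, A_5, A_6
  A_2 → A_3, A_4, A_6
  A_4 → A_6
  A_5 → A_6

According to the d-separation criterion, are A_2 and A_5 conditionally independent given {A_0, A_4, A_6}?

No — A_2 and A_5 are not d-separated given {A_0, A_4, A_6}.

Enumerating the 6 paths from A_2 to A_5 and testing each for blocking by {A_0, A_4, A_6}:
Path 1: A_2 ← A_1 → A_5
  A_1 is a fork and A_1 is not conditioned on — no node blocks this path, so it is active.
Path 2: A_2 ← A_1 → A_6 ← A_5
  A_1 is a fork and A_1 is not conditioned on; A_6 is a collider and A_6 is conditioned on, which opens it — no node blocks this path, so it is active.
Path 3: A_2 → A_4 → A_6 ← A_1 → A_5
  A_4 is a chain here and A_4 is conditioned on, so the path is blocked at A_4.
Path 4: A_2 → A_4 → A_6 ← A_5
  A_4 is a chain here and A_4 is conditioned on, so the path is blocked at A_4.
Path 5: A_2 → A_6 ← A_1 → A_5
  A_6 is a collider and A_6 is conditioned on, which opens it; A_1 is a fork and A_1 is not conditioned on — no node blocks this path, so it is active.
Path 6: A_2 → A_6 ← A_5
  A_6 is a collider and A_6 is conditioned on, which opens it — no node blocks this path, so it is active.
At least one path is unblocked, so d-separation fails.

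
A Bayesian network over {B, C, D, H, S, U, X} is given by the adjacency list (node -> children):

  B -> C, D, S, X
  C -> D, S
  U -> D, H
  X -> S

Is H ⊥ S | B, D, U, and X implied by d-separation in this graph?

There are 6 undirected paths between H and S; checking each against the conditioning set {B, D, U, X}:
  1. H ← U → D ← C → S — U:fork[blocks]; D:collider[open]; C:fork[open] ⇒ blocked
  2. H ← U → D ← C ← B → S — U:fork[blocks]; D:collider[open]; C:chain[open]; B:fork[blocks] ⇒ blocked
  3. H ← U → D ← C ← B → X → S — U:fork[blocks]; D:collider[open]; C:chain[open]; B:fork[blocks]; X:chain[blocks] ⇒ blocked
  4. H ← U → D ← B → S — U:fork[blocks]; D:collider[open]; B:fork[blocks] ⇒ blocked
  5. H ← U → D ← B → C → S — U:fork[blocks]; D:collider[open]; B:fork[blocks]; C:chain[open] ⇒ blocked
  6. H ← U → D ← B → X → S — U:fork[blocks]; D:collider[open]; B:fork[blocks]; X:chain[blocks] ⇒ blocked
All paths are blocked; H ⊥ S | {B, D, U, X} holds.

Yes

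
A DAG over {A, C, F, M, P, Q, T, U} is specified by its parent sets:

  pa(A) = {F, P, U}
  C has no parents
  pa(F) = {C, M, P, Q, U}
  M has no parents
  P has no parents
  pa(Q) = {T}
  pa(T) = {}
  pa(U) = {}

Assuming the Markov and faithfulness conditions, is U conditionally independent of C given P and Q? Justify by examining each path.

Yes

We examine all 3 paths between U and C:
Path 1: U → A ← P → F ← C
  A is a collider here and neither A nor any of its descendants is conditioned on, so the collider stays closed — the path is blocked at A.
Path 2: U → A ← F ← C
  A is a collider here and neither A nor any of its descendants is conditioned on, so the collider stays closed — the path is blocked at A.
Path 3: U → F ← C
  F is a collider here and neither F nor any of its descendants is conditioned on, so the collider stays closed — the path is blocked at F.
All paths are blocked; U ⊥ C | {P, Q} holds.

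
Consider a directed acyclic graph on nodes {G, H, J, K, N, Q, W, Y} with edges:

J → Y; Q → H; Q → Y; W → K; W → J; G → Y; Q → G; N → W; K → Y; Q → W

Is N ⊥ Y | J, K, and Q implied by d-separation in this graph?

There are 4 undirected paths between N and Y; checking each against the conditioning set {J, K, Q}:
  1. N → W → K → Y — W:chain[open]; K:chain[blocks] ⇒ blocked
  2. N → W → J → Y — W:chain[open]; J:chain[blocks] ⇒ blocked
  3. N → W ← Q → Y — W:collider[open]; Q:fork[blocks] ⇒ blocked
  4. N → W ← Q → G → Y — W:collider[open]; Q:fork[blocks]; G:chain[open] ⇒ blocked
All paths are blocked; N ⊥ Y | {J, K, Q} holds.

Yes — N and Y are d-separated given {J, K, Q}.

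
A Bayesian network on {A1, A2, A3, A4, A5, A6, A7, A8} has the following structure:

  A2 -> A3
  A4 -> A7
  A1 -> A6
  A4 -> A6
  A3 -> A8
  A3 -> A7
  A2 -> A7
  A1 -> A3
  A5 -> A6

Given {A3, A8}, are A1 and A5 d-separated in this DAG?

3 paths connect A1 and A5; each must be blocked for d-separation to hold:
Path 1: A1 → A3 → A7 ← A4 → A6 ← A5
  A3 is a chain here and A3 is conditioned on, so the path is blocked at A3.
Path 2: A1 → A3 ← A2 → A7 ← A4 → A6 ← A5
  A7 is a collider here and neither A7 nor any of its descendants is conditioned on, so the collider stays closed — the path is blocked at A7.
Path 3: A1 → A6 ← A5
  A6 is a collider here and neither A6 nor any of its descendants is conditioned on, so the collider stays closed — the path is blocked at A6.
Since every path is blocked, d-separation holds.

Yes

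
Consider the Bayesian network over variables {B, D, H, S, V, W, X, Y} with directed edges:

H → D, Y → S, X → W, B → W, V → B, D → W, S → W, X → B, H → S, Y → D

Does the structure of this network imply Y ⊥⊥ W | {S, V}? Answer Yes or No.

We examine all 4 paths between Y and W:
  1. Y → S ← H → D → W — S:collider[open]; H:fork[open]; D:chain[open] ⇒ active
  2. Y → S → W — S:chain[blocks] ⇒ blocked
  3. Y → D ← H → S → W — D:collider[blocks]; H:fork[open]; S:chain[blocks] ⇒ blocked
  4. Y → D → W — D:chain[open] ⇒ active
At least one path is unblocked, so d-separation fails.

No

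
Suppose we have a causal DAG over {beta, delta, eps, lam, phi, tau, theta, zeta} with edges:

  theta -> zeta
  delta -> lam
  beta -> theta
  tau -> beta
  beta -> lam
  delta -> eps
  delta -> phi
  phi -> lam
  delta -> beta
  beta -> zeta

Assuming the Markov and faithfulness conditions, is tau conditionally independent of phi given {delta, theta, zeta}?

Enumerating the 4 paths from tau to phi and testing each for blocking by {delta, theta, zeta}:
Path 1: tau → beta ← delta → lam ← phi
  delta is a fork here and delta is conditioned on, so the path is blocked at delta.
Path 2: tau → beta ← delta → phi
  delta is a fork here and delta is conditioned on, so the path is blocked at delta.
Path 3: tau → beta → lam ← delta → phi
  lam is a collider here and neither lam nor any of its descendants is conditioned on, so the collider stays closed — the path is blocked at lam.
Path 4: tau → beta → lam ← phi
  lam is a collider here and neither lam nor any of its descendants is conditioned on, so the collider stays closed — the path is blocked at lam.
Since every path is blocked, d-separation holds.

Yes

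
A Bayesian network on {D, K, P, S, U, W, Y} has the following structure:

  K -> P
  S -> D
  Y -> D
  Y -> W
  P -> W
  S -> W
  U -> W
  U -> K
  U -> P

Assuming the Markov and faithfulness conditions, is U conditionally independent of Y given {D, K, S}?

Yes — U and Y are d-separated given {D, K, S}.

There are 6 undirected paths between U and Y; checking each against the conditioning set {D, K, S}:
Path 1: U → K → P → W ← Y
  K is a chain here and K is conditioned on, so the path is blocked at K.
Path 2: U → K → P → W ← S → D ← Y
  K is a chain here and K is conditioned on, so the path is blocked at K.
Path 3: U → P → W ← Y
  W is a collider here and neither W nor any of its descendants is conditioned on, so the collider stays closed — the path is blocked at W.
Path 4: U → P → W ← S → D ← Y
  W is a collider here and neither W nor any of its descendants is conditioned on, so the collider stays closed — the path is blocked at W.
Path 5: U → W ← Y
  W is a collider here and neither W nor any of its descendants is conditioned on, so the collider stays closed — the path is blocked at W.
Path 6: U → W ← S → D ← Y
  W is a collider here and neither W nor any of its descendants is conditioned on, so the collider stays closed — the path is blocked at W.
Since every path is blocked, d-separation holds.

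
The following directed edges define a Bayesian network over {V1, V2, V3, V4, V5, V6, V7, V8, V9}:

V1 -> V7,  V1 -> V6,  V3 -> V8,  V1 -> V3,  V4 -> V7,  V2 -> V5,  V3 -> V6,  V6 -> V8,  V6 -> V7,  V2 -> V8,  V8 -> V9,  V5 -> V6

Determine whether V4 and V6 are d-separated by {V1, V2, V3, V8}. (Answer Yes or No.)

We examine all 5 paths between V4 and V6:
Path 1: V4 → V7 ← V6
  V7 is a collider here and neither V7 nor any of its descendants is conditioned on, so the collider stays closed — the path is blocked at V7.
Path 2: V4 → V7 ← V1 → V6
  V7 is a collider here and neither V7 nor any of its descendants is conditioned on, so the collider stays closed — the path is blocked at V7.
Path 3: V4 → V7 ← V1 → V3 → V6
  V7 is a collider here and neither V7 nor any of its descendants is conditioned on, so the collider stays closed — the path is blocked at V7.
Path 4: V4 → V7 ← V1 → V3 → V8 ← V2 → V5 → V6
  V7 is a collider here and neither V7 nor any of its descendants is conditioned on, so the collider stays closed — the path is blocked at V7.
Path 5: V4 → V7 ← V1 → V3 → V8 ← V6
  V7 is a collider here and neither V7 nor any of its descendants is conditioned on, so the collider stays closed — the path is blocked at V7.
All paths are blocked; V4 ⊥ V6 | {V1, V2, V3, V8} holds.

Yes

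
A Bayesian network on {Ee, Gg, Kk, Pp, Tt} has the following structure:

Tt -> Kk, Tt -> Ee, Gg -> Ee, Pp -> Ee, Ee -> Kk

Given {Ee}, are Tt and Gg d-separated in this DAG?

Enumerating the 2 paths from Tt to Gg and testing each for blocking by {Ee}:
Path 1: Tt → Kk ← Ee ← Gg
  Kk is a collider here and neither Kk nor any of its descendants is conditioned on, so the collider stays closed — the path is blocked at Kk.
Path 2: Tt → Ee ← Gg
  Ee is a collider and Ee is conditioned on, which opens it — no node blocks this path, so it is active.
Since the path Tt → Ee ← Gg is active, Tt and Gg are not d-separated given {Ee}.

No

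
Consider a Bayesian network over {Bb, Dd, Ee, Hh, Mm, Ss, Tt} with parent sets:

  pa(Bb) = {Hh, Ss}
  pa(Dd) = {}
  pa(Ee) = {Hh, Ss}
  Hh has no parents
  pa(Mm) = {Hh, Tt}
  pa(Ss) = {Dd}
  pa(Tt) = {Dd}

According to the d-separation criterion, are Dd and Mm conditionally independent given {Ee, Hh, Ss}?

No — Dd and Mm are not d-separated given {Ee, Hh, Ss}.

We examine all 3 paths between Dd and Mm:
Path 1: Dd → Ss → Ee ← Hh → Mm
  Ss is a chain here and Ss is conditioned on, so the path is blocked at Ss.
Path 2: Dd → Ss → Bb ← Hh → Mm
  Ss is a chain here and Ss is conditioned on, so the path is blocked at Ss.
Path 3: Dd → Tt → Mm
  Tt is a chain and Tt is not conditioned on — no node blocks this path, so it is active.
At least one path is unblocked, so d-separation fails.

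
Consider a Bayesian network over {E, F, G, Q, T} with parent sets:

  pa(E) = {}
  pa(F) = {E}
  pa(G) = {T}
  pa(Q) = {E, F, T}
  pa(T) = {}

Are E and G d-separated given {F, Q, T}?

We examine all 2 paths between E and G:
  1. E → F → Q ← T → G — F:chain[blocks]; Q:collider[open]; T:fork[blocks] ⇒ blocked
  2. E → Q ← T → G — Q:collider[open]; T:fork[blocks] ⇒ blocked
All paths are blocked; E ⊥ G | {F, Q, T} holds.

Yes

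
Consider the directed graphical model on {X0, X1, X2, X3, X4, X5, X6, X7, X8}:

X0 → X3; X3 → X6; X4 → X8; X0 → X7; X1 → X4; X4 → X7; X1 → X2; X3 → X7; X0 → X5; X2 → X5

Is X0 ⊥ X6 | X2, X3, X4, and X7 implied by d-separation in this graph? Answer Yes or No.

3 paths connect X0 and X6; each must be blocked for d-separation to hold:
  1. X0 → X3 → X6 — X3:chain[blocks] ⇒ blocked
  2. X0 → X7 ← X3 → X6 — X7:collider[open]; X3:fork[blocks] ⇒ blocked
  3. X0 → X5 ← X2 ← X1 → X4 → X7 ← X3 → X6 — X5:collider[blocks]; X2:chain[blocks]; X1:fork[open]; X4:chain[blocks]; X7:collider[open]; X3:fork[blocks] ⇒ blocked
Since every path is blocked, d-separation holds.

Yes — X0 and X6 are d-separated given {X2, X3, X4, X7}.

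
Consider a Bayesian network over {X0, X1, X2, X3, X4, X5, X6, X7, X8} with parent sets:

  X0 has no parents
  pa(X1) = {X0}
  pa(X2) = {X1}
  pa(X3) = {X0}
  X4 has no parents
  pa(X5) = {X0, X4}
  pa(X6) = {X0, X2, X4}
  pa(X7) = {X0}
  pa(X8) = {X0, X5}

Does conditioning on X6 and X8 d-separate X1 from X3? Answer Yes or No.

No

Enumerating the 4 paths from X1 to X3 and testing each for blocking by {X6, X8}:
Path 1: X1 ← X0 → X3
  X0 is a fork and X0 is not conditioned on — no node blocks this path, so it is active.
Path 2: X1 → X2 → X6 ← X0 → X3
  X2 is a chain and X2 is not conditioned on; X6 is a collider and X6 is conditioned on, which opens it; X0 is a fork and X0 is not conditioned on — no node blocks this path, so it is active.
Path 3: X1 → X2 → X6 ← X4 → X5 ← X0 → X3
  X2 is a chain and X2 is not conditioned on; X6 is a collider and X6 is conditioned on, which opens it; X4 is a fork and X4 is not conditioned on; X5 is a collider and its descendant X8 is conditioned on, which opens it; X0 is a fork and X0 is not conditioned on — no node blocks this path, so it is active.
Path 4: X1 → X2 → X6 ← X4 → X5 → X8 ← X0 → X3
  X2 is a chain and X2 is not conditioned on; X6 is a collider and X6 is conditioned on, which opens it; X4 is a fork and X4 is not conditioned on; X5 is a chain and X5 is not conditioned on; X8 is a collider and X8 is conditioned on, which opens it; X0 is a fork and X0 is not conditioned on — no node blocks this path, so it is active.
Because an active path exists, X1 and X3 are not d-separated.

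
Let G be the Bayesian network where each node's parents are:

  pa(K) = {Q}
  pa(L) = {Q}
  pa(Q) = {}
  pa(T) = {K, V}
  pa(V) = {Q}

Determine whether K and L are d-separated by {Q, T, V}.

2 paths connect K and L; each must be blocked for d-separation to hold:
  1. K ← Q → L — Q:fork[blocks] ⇒ blocked
  2. K → T ← V ← Q → L — T:collider[open]; V:chain[blocks]; Q:fork[blocks] ⇒ blocked
Since every path is blocked, d-separation holds.

Yes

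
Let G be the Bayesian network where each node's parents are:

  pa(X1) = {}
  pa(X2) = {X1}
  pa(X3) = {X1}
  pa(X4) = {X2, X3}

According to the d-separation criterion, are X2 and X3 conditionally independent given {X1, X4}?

We examine all 2 paths between X2 and X3:
Path 1: X2 → X4 ← X3
  X4 is a collider and X4 is conditioned on, which opens it — no node blocks this path, so it is active.
Path 2: X2 ← X1 → X3
  X1 is a fork here and X1 is conditioned on, so the path is blocked at X1.
Because an active path exists, X2 and X3 are not d-separated.

No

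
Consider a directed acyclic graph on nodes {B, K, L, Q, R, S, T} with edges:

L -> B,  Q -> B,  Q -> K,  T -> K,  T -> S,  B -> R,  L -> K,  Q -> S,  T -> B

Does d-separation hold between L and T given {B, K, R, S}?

No — L and T are not d-separated given {B, K, R, S}.

6 paths connect L and T; each must be blocked for d-separation to hold:
Path 1: L → B ← Q → S ← T
  B is a collider and B is conditioned on, which opens it; Q is a fork and Q is not conditioned on; S is a collider and S is conditioned on, which opens it — no node blocks this path, so it is active.
Path 2: L → B ← Q → K ← T
  B is a collider and B is conditioned on, which opens it; Q is a fork and Q is not conditioned on; K is a collider and K is conditioned on, which opens it — no node blocks this path, so it is active.
Path 3: L → B ← T
  B is a collider and B is conditioned on, which opens it — no node blocks this path, so it is active.
Path 4: L → K ← Q → S ← T
  K is a collider and K is conditioned on, which opens it; Q is a fork and Q is not conditioned on; S is a collider and S is conditioned on, which opens it — no node blocks this path, so it is active.
Path 5: L → K ← Q → B ← T
  K is a collider and K is conditioned on, which opens it; Q is a fork and Q is not conditioned on; B is a collider and B is conditioned on, which opens it — no node blocks this path, so it is active.
Path 6: L → K ← T
  K is a collider and K is conditioned on, which opens it — no node blocks this path, so it is active.
Since the path L → B ← Q → S ← T is active, L and T are not d-separated given {B, K, R, S}.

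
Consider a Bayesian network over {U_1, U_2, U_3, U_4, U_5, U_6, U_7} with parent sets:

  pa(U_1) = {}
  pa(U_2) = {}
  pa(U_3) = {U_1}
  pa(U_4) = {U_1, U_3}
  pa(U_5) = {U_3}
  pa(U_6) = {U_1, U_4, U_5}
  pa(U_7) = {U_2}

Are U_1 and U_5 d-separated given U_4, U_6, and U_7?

We examine all 6 paths between U_1 and U_5:
Path 1: U_1 → U_4 → U_6 ← U_5
  U_4 is a chain here and U_4 is conditioned on, so the path is blocked at U_4.
Path 2: U_1 → U_4 ← U_3 → U_5
  U_4 is a collider and U_4 is conditioned on, which opens it; U_3 is a fork and U_3 is not conditioned on — no node blocks this path, so it is active.
Path 3: U_1 → U_6 ← U_4 ← U_3 → U_5
  U_4 is a chain here and U_4 is conditioned on, so the path is blocked at U_4.
Path 4: U_1 → U_6 ← U_5
  U_6 is a collider and U_6 is conditioned on, which opens it — no node blocks this path, so it is active.
Path 5: U_1 → U_3 → U_4 → U_6 ← U_5
  U_4 is a chain here and U_4 is conditioned on, so the path is blocked at U_4.
Path 6: U_1 → U_3 → U_5
  U_3 is a chain and U_3 is not conditioned on — no node blocks this path, so it is active.
Because an active path exists, U_1 and U_5 are not d-separated.

No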